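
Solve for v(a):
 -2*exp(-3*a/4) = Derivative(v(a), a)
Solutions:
 v(a) = C1 + 8*exp(-3*a/4)/3


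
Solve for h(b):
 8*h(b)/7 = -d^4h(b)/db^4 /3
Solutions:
 h(b) = (C1*sin(6^(1/4)*7^(3/4)*b/7) + C2*cos(6^(1/4)*7^(3/4)*b/7))*exp(-6^(1/4)*7^(3/4)*b/7) + (C3*sin(6^(1/4)*7^(3/4)*b/7) + C4*cos(6^(1/4)*7^(3/4)*b/7))*exp(6^(1/4)*7^(3/4)*b/7)


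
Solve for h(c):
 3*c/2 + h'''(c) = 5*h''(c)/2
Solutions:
 h(c) = C1 + C2*c + C3*exp(5*c/2) + c^3/10 + 3*c^2/25


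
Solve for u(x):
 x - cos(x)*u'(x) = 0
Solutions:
 u(x) = C1 + Integral(x/cos(x), x)


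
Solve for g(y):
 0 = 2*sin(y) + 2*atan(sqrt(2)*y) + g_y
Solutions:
 g(y) = C1 - 2*y*atan(sqrt(2)*y) + sqrt(2)*log(2*y^2 + 1)/2 + 2*cos(y)


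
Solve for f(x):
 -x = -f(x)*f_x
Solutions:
 f(x) = -sqrt(C1 + x^2)
 f(x) = sqrt(C1 + x^2)


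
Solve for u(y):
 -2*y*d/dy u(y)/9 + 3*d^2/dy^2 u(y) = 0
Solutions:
 u(y) = C1 + C2*erfi(sqrt(3)*y/9)


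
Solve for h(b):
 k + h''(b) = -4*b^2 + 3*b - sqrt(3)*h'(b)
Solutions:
 h(b) = C1 + C2*exp(-sqrt(3)*b) - 4*sqrt(3)*b^3/9 + sqrt(3)*b^2/2 + 4*b^2/3 - sqrt(3)*b*k/3 - 8*sqrt(3)*b/9 - b


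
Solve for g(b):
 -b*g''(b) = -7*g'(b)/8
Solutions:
 g(b) = C1 + C2*b^(15/8)


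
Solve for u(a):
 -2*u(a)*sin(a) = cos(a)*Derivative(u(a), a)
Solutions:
 u(a) = C1*cos(a)^2


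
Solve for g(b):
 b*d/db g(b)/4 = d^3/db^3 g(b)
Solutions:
 g(b) = C1 + Integral(C2*airyai(2^(1/3)*b/2) + C3*airybi(2^(1/3)*b/2), b)


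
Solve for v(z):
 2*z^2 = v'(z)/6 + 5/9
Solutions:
 v(z) = C1 + 4*z^3 - 10*z/3


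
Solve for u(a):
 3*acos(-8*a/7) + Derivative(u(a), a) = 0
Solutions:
 u(a) = C1 - 3*a*acos(-8*a/7) - 3*sqrt(49 - 64*a^2)/8


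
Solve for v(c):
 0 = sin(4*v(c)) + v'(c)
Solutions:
 v(c) = -acos((-C1 - exp(8*c))/(C1 - exp(8*c)))/4 + pi/2
 v(c) = acos((-C1 - exp(8*c))/(C1 - exp(8*c)))/4


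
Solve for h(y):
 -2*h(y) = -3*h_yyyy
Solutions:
 h(y) = C1*exp(-2^(1/4)*3^(3/4)*y/3) + C2*exp(2^(1/4)*3^(3/4)*y/3) + C3*sin(2^(1/4)*3^(3/4)*y/3) + C4*cos(2^(1/4)*3^(3/4)*y/3)


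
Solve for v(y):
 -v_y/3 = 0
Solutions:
 v(y) = C1


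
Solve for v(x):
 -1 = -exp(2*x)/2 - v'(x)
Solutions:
 v(x) = C1 + x - exp(2*x)/4


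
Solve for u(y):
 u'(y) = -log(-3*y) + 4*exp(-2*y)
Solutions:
 u(y) = C1 - y*log(-y) + y*(1 - log(3)) - 2*exp(-2*y)


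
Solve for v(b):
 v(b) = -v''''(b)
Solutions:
 v(b) = (C1*sin(sqrt(2)*b/2) + C2*cos(sqrt(2)*b/2))*exp(-sqrt(2)*b/2) + (C3*sin(sqrt(2)*b/2) + C4*cos(sqrt(2)*b/2))*exp(sqrt(2)*b/2)


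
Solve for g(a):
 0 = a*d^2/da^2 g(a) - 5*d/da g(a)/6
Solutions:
 g(a) = C1 + C2*a^(11/6)


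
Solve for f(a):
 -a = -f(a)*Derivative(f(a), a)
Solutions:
 f(a) = -sqrt(C1 + a^2)
 f(a) = sqrt(C1 + a^2)


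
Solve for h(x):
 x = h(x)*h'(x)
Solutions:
 h(x) = -sqrt(C1 + x^2)
 h(x) = sqrt(C1 + x^2)


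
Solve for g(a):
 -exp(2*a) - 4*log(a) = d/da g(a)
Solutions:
 g(a) = C1 - 4*a*log(a) + 4*a - exp(2*a)/2


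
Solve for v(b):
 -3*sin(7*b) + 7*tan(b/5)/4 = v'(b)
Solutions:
 v(b) = C1 - 35*log(cos(b/5))/4 + 3*cos(7*b)/7


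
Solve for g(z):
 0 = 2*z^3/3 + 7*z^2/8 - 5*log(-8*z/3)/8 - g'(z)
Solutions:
 g(z) = C1 + z^4/6 + 7*z^3/24 - 5*z*log(-z)/8 + 5*z*(-3*log(2) + 1 + log(3))/8


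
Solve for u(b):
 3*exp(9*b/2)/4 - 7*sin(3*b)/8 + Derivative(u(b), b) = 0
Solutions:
 u(b) = C1 - exp(9*b/2)/6 - 7*cos(3*b)/24


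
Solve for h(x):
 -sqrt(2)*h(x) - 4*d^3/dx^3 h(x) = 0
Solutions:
 h(x) = C3*exp(-sqrt(2)*x/2) + (C1*sin(sqrt(6)*x/4) + C2*cos(sqrt(6)*x/4))*exp(sqrt(2)*x/4)


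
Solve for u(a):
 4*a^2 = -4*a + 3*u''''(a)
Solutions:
 u(a) = C1 + C2*a + C3*a^2 + C4*a^3 + a^6/270 + a^5/90


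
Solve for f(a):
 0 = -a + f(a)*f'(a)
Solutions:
 f(a) = -sqrt(C1 + a^2)
 f(a) = sqrt(C1 + a^2)


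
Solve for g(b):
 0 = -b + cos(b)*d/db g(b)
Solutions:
 g(b) = C1 + Integral(b/cos(b), b)


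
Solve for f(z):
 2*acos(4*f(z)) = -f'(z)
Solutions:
 Integral(1/acos(4*_y), (_y, f(z))) = C1 - 2*z


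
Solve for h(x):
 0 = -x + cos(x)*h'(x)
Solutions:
 h(x) = C1 + Integral(x/cos(x), x)


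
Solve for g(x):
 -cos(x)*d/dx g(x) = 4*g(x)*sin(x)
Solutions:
 g(x) = C1*cos(x)^4


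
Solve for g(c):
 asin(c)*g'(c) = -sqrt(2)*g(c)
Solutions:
 g(c) = C1*exp(-sqrt(2)*Integral(1/asin(c), c))


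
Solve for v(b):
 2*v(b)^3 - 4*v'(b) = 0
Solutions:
 v(b) = -sqrt(-1/(C1 + b))
 v(b) = sqrt(-1/(C1 + b))


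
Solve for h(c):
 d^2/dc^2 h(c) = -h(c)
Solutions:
 h(c) = C1*sin(c) + C2*cos(c)


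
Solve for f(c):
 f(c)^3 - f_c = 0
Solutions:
 f(c) = -sqrt(2)*sqrt(-1/(C1 + c))/2
 f(c) = sqrt(2)*sqrt(-1/(C1 + c))/2


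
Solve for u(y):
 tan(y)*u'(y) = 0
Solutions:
 u(y) = C1


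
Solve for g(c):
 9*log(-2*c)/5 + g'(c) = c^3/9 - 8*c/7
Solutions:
 g(c) = C1 + c^4/36 - 4*c^2/7 - 9*c*log(-c)/5 + 9*c*(1 - log(2))/5


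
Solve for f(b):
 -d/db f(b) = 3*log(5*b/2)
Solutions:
 f(b) = C1 - 3*b*log(b) + b*log(8/125) + 3*b


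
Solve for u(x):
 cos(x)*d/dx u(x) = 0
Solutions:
 u(x) = C1


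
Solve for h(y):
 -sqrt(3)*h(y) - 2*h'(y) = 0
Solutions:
 h(y) = C1*exp(-sqrt(3)*y/2)


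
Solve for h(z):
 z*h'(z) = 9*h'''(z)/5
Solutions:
 h(z) = C1 + Integral(C2*airyai(15^(1/3)*z/3) + C3*airybi(15^(1/3)*z/3), z)


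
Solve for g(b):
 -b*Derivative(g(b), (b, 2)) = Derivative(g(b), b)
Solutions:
 g(b) = C1 + C2*log(b)


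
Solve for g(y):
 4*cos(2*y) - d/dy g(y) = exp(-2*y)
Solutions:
 g(y) = C1 + 2*sin(2*y) + exp(-2*y)/2


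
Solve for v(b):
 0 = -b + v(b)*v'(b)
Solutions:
 v(b) = -sqrt(C1 + b^2)
 v(b) = sqrt(C1 + b^2)


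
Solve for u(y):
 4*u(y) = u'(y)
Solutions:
 u(y) = C1*exp(4*y)


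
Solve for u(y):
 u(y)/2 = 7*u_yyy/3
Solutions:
 u(y) = C3*exp(14^(2/3)*3^(1/3)*y/14) + (C1*sin(14^(2/3)*3^(5/6)*y/28) + C2*cos(14^(2/3)*3^(5/6)*y/28))*exp(-14^(2/3)*3^(1/3)*y/28)


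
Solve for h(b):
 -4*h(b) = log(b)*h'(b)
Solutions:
 h(b) = C1*exp(-4*li(b))


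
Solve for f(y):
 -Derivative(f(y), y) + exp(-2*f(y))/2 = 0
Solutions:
 f(y) = log(-sqrt(C1 + y))
 f(y) = log(C1 + y)/2


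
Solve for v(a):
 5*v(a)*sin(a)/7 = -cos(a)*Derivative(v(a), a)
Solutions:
 v(a) = C1*cos(a)^(5/7)


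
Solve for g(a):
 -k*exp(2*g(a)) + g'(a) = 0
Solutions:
 g(a) = log(-sqrt(-1/(C1 + a*k))) - log(2)/2
 g(a) = log(-1/(C1 + a*k))/2 - log(2)/2


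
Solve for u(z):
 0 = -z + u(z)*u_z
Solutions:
 u(z) = -sqrt(C1 + z^2)
 u(z) = sqrt(C1 + z^2)


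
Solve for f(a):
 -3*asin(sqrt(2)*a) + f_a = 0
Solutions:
 f(a) = C1 + 3*a*asin(sqrt(2)*a) + 3*sqrt(2)*sqrt(1 - 2*a^2)/2


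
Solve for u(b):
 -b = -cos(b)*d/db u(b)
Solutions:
 u(b) = C1 + Integral(b/cos(b), b)


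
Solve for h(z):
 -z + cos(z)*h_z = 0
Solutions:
 h(z) = C1 + Integral(z/cos(z), z)


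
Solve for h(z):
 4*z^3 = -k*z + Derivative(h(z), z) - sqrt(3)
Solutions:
 h(z) = C1 + k*z^2/2 + z^4 + sqrt(3)*z


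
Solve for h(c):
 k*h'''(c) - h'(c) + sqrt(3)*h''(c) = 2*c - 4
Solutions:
 h(c) = C1 + C2*exp(c*(sqrt(4*k + 3) - sqrt(3))/(2*k)) + C3*exp(-c*(sqrt(4*k + 3) + sqrt(3))/(2*k)) - c^2 - 2*sqrt(3)*c + 4*c


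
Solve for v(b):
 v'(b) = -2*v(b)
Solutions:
 v(b) = C1*exp(-2*b)


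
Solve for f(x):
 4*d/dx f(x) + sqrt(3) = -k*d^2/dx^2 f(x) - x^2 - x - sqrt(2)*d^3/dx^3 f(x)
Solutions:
 f(x) = C1 + C2*exp(sqrt(2)*x*(-k + sqrt(k^2 - 16*sqrt(2)))/4) + C3*exp(-sqrt(2)*x*(k + sqrt(k^2 - 16*sqrt(2)))/4) - k^2*x/32 + k*x^2/16 + k*x/16 - x^3/12 - x^2/8 - sqrt(3)*x/4 + sqrt(2)*x/8


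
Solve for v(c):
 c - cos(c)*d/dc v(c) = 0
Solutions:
 v(c) = C1 + Integral(c/cos(c), c)


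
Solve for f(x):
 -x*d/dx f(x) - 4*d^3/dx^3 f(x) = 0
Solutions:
 f(x) = C1 + Integral(C2*airyai(-2^(1/3)*x/2) + C3*airybi(-2^(1/3)*x/2), x)


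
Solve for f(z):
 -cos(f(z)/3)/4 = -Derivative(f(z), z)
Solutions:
 -z/4 - 3*log(sin(f(z)/3) - 1)/2 + 3*log(sin(f(z)/3) + 1)/2 = C1


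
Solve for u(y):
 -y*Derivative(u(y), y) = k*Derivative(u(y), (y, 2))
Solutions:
 u(y) = C1 + C2*sqrt(k)*erf(sqrt(2)*y*sqrt(1/k)/2)


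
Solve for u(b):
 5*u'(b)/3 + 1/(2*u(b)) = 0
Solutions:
 u(b) = -sqrt(C1 - 15*b)/5
 u(b) = sqrt(C1 - 15*b)/5


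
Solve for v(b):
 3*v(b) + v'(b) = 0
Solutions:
 v(b) = C1*exp(-3*b)


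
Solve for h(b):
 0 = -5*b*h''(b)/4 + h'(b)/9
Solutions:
 h(b) = C1 + C2*b^(49/45)


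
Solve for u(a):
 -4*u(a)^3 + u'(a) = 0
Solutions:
 u(a) = -sqrt(2)*sqrt(-1/(C1 + 4*a))/2
 u(a) = sqrt(2)*sqrt(-1/(C1 + 4*a))/2


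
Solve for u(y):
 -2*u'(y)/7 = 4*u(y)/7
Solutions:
 u(y) = C1*exp(-2*y)


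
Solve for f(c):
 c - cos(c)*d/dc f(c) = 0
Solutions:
 f(c) = C1 + Integral(c/cos(c), c)


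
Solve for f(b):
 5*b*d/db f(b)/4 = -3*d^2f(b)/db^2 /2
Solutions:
 f(b) = C1 + C2*erf(sqrt(15)*b/6)


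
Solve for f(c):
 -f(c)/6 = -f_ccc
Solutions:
 f(c) = C3*exp(6^(2/3)*c/6) + (C1*sin(2^(2/3)*3^(1/6)*c/4) + C2*cos(2^(2/3)*3^(1/6)*c/4))*exp(-6^(2/3)*c/12)


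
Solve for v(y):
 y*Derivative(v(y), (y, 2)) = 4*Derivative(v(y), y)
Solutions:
 v(y) = C1 + C2*y^5


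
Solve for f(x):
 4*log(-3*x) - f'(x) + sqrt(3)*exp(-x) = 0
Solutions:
 f(x) = C1 + 4*x*log(-x) + 4*x*(-1 + log(3)) - sqrt(3)*exp(-x)


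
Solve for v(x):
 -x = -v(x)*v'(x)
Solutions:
 v(x) = -sqrt(C1 + x^2)
 v(x) = sqrt(C1 + x^2)


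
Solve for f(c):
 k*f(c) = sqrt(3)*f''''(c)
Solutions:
 f(c) = C1*exp(-3^(7/8)*c*k^(1/4)/3) + C2*exp(3^(7/8)*c*k^(1/4)/3) + C3*exp(-3^(7/8)*I*c*k^(1/4)/3) + C4*exp(3^(7/8)*I*c*k^(1/4)/3)


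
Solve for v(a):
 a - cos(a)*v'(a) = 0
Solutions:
 v(a) = C1 + Integral(a/cos(a), a)


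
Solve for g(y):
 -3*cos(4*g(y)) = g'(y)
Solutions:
 g(y) = -asin((C1 + exp(24*y))/(C1 - exp(24*y)))/4 + pi/4
 g(y) = asin((C1 + exp(24*y))/(C1 - exp(24*y)))/4


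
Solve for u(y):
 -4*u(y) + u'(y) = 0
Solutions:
 u(y) = C1*exp(4*y)


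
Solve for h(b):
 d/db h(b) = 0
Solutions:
 h(b) = C1


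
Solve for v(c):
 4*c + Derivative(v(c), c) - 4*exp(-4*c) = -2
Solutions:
 v(c) = C1 - 2*c^2 - 2*c - exp(-4*c)


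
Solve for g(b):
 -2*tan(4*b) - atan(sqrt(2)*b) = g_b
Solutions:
 g(b) = C1 - b*atan(sqrt(2)*b) + sqrt(2)*log(2*b^2 + 1)/4 + log(cos(4*b))/2


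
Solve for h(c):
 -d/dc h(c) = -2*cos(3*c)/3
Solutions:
 h(c) = C1 + 2*sin(3*c)/9


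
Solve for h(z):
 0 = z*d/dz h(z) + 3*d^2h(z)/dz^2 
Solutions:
 h(z) = C1 + C2*erf(sqrt(6)*z/6)


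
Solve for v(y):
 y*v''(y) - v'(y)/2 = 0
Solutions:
 v(y) = C1 + C2*y^(3/2)


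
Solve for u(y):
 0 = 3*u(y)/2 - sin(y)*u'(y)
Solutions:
 u(y) = C1*(cos(y) - 1)^(3/4)/(cos(y) + 1)^(3/4)


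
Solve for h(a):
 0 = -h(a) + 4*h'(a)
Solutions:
 h(a) = C1*exp(a/4)


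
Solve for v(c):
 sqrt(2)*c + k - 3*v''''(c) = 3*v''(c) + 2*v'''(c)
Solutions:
 v(c) = C1 + C2*c + sqrt(2)*c^3/18 + c^2*(3*k - 2*sqrt(2))/18 + (C3*sin(2*sqrt(2)*c/3) + C4*cos(2*sqrt(2)*c/3))*exp(-c/3)


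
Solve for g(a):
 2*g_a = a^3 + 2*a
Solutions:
 g(a) = C1 + a^4/8 + a^2/2


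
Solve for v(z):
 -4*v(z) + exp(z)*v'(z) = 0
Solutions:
 v(z) = C1*exp(-4*exp(-z))


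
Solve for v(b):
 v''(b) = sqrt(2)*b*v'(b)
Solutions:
 v(b) = C1 + C2*erfi(2^(3/4)*b/2)


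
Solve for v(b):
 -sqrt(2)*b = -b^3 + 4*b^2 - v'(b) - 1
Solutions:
 v(b) = C1 - b^4/4 + 4*b^3/3 + sqrt(2)*b^2/2 - b


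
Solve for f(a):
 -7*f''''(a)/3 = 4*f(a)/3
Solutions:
 f(a) = (C1*sin(7^(3/4)*a/7) + C2*cos(7^(3/4)*a/7))*exp(-7^(3/4)*a/7) + (C3*sin(7^(3/4)*a/7) + C4*cos(7^(3/4)*a/7))*exp(7^(3/4)*a/7)


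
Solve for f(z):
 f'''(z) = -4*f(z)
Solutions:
 f(z) = C3*exp(-2^(2/3)*z) + (C1*sin(2^(2/3)*sqrt(3)*z/2) + C2*cos(2^(2/3)*sqrt(3)*z/2))*exp(2^(2/3)*z/2)


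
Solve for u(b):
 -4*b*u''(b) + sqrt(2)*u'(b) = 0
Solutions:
 u(b) = C1 + C2*b^(sqrt(2)/4 + 1)


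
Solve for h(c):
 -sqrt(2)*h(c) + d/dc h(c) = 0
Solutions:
 h(c) = C1*exp(sqrt(2)*c)


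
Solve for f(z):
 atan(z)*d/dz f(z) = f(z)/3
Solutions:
 f(z) = C1*exp(Integral(1/atan(z), z)/3)


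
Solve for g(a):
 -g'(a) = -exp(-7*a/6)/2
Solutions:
 g(a) = C1 - 3*exp(-7*a/6)/7


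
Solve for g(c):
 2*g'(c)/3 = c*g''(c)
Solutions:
 g(c) = C1 + C2*c^(5/3)


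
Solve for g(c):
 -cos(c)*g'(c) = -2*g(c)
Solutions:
 g(c) = C1*(sin(c) + 1)/(sin(c) - 1)


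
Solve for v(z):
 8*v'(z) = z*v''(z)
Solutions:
 v(z) = C1 + C2*z^9


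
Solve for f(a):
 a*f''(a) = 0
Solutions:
 f(a) = C1 + C2*a


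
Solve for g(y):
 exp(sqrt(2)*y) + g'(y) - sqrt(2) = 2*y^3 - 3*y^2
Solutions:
 g(y) = C1 + y^4/2 - y^3 + sqrt(2)*y - sqrt(2)*exp(sqrt(2)*y)/2


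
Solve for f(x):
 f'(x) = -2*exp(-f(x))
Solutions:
 f(x) = log(C1 - 2*x)


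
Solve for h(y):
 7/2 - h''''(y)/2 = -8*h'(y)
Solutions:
 h(y) = C1 + C4*exp(2*2^(1/3)*y) - 7*y/16 + (C2*sin(2^(1/3)*sqrt(3)*y) + C3*cos(2^(1/3)*sqrt(3)*y))*exp(-2^(1/3)*y)


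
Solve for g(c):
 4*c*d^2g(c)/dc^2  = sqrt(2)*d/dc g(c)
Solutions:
 g(c) = C1 + C2*c^(sqrt(2)/4 + 1)


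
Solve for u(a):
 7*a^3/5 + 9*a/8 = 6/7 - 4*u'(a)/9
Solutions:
 u(a) = C1 - 63*a^4/80 - 81*a^2/64 + 27*a/14


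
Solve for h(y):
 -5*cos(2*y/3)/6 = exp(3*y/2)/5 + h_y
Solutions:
 h(y) = C1 - 2*exp(3*y/2)/15 - 5*sin(2*y/3)/4


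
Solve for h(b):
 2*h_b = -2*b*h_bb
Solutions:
 h(b) = C1 + C2*log(b)


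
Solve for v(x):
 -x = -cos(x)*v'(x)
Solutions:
 v(x) = C1 + Integral(x/cos(x), x)


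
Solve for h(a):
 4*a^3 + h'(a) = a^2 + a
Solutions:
 h(a) = C1 - a^4 + a^3/3 + a^2/2


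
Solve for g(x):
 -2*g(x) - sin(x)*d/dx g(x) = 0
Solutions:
 g(x) = C1*(cos(x) + 1)/(cos(x) - 1)


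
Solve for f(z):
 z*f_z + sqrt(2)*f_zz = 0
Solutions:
 f(z) = C1 + C2*erf(2^(1/4)*z/2)


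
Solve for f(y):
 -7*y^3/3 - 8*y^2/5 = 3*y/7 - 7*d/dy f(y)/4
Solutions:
 f(y) = C1 + y^4/3 + 32*y^3/105 + 6*y^2/49


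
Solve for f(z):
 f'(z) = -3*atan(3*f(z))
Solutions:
 Integral(1/atan(3*_y), (_y, f(z))) = C1 - 3*z


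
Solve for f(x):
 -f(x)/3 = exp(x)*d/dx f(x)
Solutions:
 f(x) = C1*exp(exp(-x)/3)


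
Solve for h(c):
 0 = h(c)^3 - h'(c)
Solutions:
 h(c) = -sqrt(2)*sqrt(-1/(C1 + c))/2
 h(c) = sqrt(2)*sqrt(-1/(C1 + c))/2


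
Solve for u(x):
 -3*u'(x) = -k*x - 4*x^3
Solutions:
 u(x) = C1 + k*x^2/6 + x^4/3


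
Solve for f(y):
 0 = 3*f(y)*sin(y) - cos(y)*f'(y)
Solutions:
 f(y) = C1/cos(y)^3


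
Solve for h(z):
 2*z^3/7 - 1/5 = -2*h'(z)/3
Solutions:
 h(z) = C1 - 3*z^4/28 + 3*z/10


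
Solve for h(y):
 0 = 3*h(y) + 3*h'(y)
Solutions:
 h(y) = C1*exp(-y)


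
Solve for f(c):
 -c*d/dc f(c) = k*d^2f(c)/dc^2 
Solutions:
 f(c) = C1 + C2*sqrt(k)*erf(sqrt(2)*c*sqrt(1/k)/2)


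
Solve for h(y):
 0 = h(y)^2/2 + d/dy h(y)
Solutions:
 h(y) = 2/(C1 + y)


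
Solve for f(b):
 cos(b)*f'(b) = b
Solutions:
 f(b) = C1 + Integral(b/cos(b), b)


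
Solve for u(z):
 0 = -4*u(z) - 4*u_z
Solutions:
 u(z) = C1*exp(-z)


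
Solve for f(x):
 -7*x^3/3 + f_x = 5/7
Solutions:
 f(x) = C1 + 7*x^4/12 + 5*x/7


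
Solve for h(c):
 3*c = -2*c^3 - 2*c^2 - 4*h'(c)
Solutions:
 h(c) = C1 - c^4/8 - c^3/6 - 3*c^2/8


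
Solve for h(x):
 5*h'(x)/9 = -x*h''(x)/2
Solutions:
 h(x) = C1 + C2/x^(1/9)


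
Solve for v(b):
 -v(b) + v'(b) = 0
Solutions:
 v(b) = C1*exp(b)


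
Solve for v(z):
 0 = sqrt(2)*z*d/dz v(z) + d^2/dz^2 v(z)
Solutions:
 v(z) = C1 + C2*erf(2^(3/4)*z/2)


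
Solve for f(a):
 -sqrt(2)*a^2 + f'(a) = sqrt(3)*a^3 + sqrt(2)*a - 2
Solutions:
 f(a) = C1 + sqrt(3)*a^4/4 + sqrt(2)*a^3/3 + sqrt(2)*a^2/2 - 2*a


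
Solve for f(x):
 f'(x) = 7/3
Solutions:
 f(x) = C1 + 7*x/3


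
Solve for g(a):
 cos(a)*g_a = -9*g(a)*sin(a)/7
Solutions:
 g(a) = C1*cos(a)^(9/7)


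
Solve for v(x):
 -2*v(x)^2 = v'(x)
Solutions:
 v(x) = 1/(C1 + 2*x)


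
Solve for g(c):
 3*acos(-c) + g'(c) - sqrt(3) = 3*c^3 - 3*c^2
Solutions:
 g(c) = C1 + 3*c^4/4 - c^3 - 3*c*acos(-c) + sqrt(3)*c - 3*sqrt(1 - c^2)


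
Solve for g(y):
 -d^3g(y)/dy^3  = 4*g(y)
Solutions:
 g(y) = C3*exp(-2^(2/3)*y) + (C1*sin(2^(2/3)*sqrt(3)*y/2) + C2*cos(2^(2/3)*sqrt(3)*y/2))*exp(2^(2/3)*y/2)


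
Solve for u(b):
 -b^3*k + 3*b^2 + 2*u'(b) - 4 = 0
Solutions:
 u(b) = C1 + b^4*k/8 - b^3/2 + 2*b


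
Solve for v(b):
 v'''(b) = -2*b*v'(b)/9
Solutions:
 v(b) = C1 + Integral(C2*airyai(-6^(1/3)*b/3) + C3*airybi(-6^(1/3)*b/3), b)


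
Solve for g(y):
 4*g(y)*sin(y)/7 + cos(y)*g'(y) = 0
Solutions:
 g(y) = C1*cos(y)^(4/7)


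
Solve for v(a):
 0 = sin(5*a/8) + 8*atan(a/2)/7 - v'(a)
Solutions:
 v(a) = C1 + 8*a*atan(a/2)/7 - 8*log(a^2 + 4)/7 - 8*cos(5*a/8)/5


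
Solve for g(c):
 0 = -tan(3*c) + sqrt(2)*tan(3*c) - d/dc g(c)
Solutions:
 g(c) = C1 - sqrt(2)*log(cos(3*c))/3 + log(cos(3*c))/3


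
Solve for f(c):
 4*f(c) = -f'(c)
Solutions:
 f(c) = C1*exp(-4*c)


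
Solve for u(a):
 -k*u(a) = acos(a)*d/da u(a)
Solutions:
 u(a) = C1*exp(-k*Integral(1/acos(a), a))


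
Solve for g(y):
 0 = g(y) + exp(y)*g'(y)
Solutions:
 g(y) = C1*exp(exp(-y))


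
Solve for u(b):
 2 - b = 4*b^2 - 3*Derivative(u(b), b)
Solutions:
 u(b) = C1 + 4*b^3/9 + b^2/6 - 2*b/3


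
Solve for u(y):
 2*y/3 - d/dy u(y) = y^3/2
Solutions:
 u(y) = C1 - y^4/8 + y^2/3


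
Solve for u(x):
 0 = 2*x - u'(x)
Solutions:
 u(x) = C1 + x^2


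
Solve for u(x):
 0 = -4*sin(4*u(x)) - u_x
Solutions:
 u(x) = -acos((-C1 - exp(32*x))/(C1 - exp(32*x)))/4 + pi/2
 u(x) = acos((-C1 - exp(32*x))/(C1 - exp(32*x)))/4


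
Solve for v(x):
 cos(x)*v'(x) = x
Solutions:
 v(x) = C1 + Integral(x/cos(x), x)


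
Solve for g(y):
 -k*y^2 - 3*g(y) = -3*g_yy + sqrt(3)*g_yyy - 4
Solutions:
 g(y) = C1*exp(y*(2*2^(1/3)*3^(2/3)/(3*sqrt(15) + 7*sqrt(3))^(1/3) + 2^(2/3)*3^(1/3)*(3*sqrt(15) + 7*sqrt(3))^(1/3) + 4*sqrt(3))/12)*sin(2^(1/3)*3^(1/6)*y*(-2^(1/3)*3^(2/3)*(3*sqrt(15) + 7*sqrt(3))^(1/3) + 6/(3*sqrt(15) + 7*sqrt(3))^(1/3))/12) + C2*exp(y*(2*2^(1/3)*3^(2/3)/(3*sqrt(15) + 7*sqrt(3))^(1/3) + 2^(2/3)*3^(1/3)*(3*sqrt(15) + 7*sqrt(3))^(1/3) + 4*sqrt(3))/12)*cos(2^(1/3)*3^(1/6)*y*(-2^(1/3)*3^(2/3)*(3*sqrt(15) + 7*sqrt(3))^(1/3) + 6/(3*sqrt(15) + 7*sqrt(3))^(1/3))/12) + C3*exp(y*(-2^(2/3)*3^(1/3)*(3*sqrt(15) + 7*sqrt(3))^(1/3) - 2*2^(1/3)*3^(2/3)/(3*sqrt(15) + 7*sqrt(3))^(1/3) + 2*sqrt(3))/6) - k*y^2/3 - 2*k/3 + 4/3


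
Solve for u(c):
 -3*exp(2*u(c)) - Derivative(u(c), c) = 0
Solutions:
 u(c) = log(-sqrt(-1/(C1 - 3*c))) - log(2)/2
 u(c) = log(-1/(C1 - 3*c))/2 - log(2)/2


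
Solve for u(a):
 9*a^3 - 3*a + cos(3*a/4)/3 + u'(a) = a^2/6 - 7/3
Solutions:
 u(a) = C1 - 9*a^4/4 + a^3/18 + 3*a^2/2 - 7*a/3 - 4*sin(3*a/4)/9


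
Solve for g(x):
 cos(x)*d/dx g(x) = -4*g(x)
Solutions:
 g(x) = C1*(sin(x)^2 - 2*sin(x) + 1)/(sin(x)^2 + 2*sin(x) + 1)


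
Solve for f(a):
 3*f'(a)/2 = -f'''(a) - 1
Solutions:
 f(a) = C1 + C2*sin(sqrt(6)*a/2) + C3*cos(sqrt(6)*a/2) - 2*a/3


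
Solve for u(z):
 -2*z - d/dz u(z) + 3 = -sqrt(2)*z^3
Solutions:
 u(z) = C1 + sqrt(2)*z^4/4 - z^2 + 3*z


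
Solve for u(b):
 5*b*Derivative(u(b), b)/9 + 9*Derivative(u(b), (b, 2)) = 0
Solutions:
 u(b) = C1 + C2*erf(sqrt(10)*b/18)


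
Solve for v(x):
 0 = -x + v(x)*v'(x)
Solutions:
 v(x) = -sqrt(C1 + x^2)
 v(x) = sqrt(C1 + x^2)


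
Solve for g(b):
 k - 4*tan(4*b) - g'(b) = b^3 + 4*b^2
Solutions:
 g(b) = C1 - b^4/4 - 4*b^3/3 + b*k + log(cos(4*b))


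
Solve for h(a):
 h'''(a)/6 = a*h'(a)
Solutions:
 h(a) = C1 + Integral(C2*airyai(6^(1/3)*a) + C3*airybi(6^(1/3)*a), a)


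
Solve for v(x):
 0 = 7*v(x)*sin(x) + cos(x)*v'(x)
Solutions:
 v(x) = C1*cos(x)^7


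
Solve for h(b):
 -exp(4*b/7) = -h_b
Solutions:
 h(b) = C1 + 7*exp(4*b/7)/4


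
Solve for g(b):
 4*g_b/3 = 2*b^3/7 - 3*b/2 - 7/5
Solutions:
 g(b) = C1 + 3*b^4/56 - 9*b^2/16 - 21*b/20


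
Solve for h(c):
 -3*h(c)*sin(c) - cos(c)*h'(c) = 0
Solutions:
 h(c) = C1*cos(c)^3


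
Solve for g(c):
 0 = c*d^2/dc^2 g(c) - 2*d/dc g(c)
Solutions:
 g(c) = C1 + C2*c^3


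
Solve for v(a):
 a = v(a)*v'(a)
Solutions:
 v(a) = -sqrt(C1 + a^2)
 v(a) = sqrt(C1 + a^2)


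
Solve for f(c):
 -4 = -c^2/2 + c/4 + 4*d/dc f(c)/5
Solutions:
 f(c) = C1 + 5*c^3/24 - 5*c^2/32 - 5*c


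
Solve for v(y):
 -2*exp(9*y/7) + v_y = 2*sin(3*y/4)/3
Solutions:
 v(y) = C1 + 14*exp(9*y/7)/9 - 8*cos(3*y/4)/9


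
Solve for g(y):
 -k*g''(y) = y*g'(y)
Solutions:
 g(y) = C1 + C2*sqrt(k)*erf(sqrt(2)*y*sqrt(1/k)/2)


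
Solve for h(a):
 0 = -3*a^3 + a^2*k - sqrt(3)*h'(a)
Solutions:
 h(a) = C1 - sqrt(3)*a^4/4 + sqrt(3)*a^3*k/9


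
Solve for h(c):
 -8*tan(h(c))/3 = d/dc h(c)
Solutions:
 h(c) = pi - asin(C1*exp(-8*c/3))
 h(c) = asin(C1*exp(-8*c/3))


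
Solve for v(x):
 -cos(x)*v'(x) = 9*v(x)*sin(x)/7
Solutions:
 v(x) = C1*cos(x)^(9/7)


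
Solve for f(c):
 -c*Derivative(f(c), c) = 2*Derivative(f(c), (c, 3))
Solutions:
 f(c) = C1 + Integral(C2*airyai(-2^(2/3)*c/2) + C3*airybi(-2^(2/3)*c/2), c)


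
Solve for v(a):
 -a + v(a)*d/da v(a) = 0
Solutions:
 v(a) = -sqrt(C1 + a^2)
 v(a) = sqrt(C1 + a^2)


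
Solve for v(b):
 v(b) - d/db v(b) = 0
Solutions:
 v(b) = C1*exp(b)


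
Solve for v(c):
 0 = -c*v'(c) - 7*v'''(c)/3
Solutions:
 v(c) = C1 + Integral(C2*airyai(-3^(1/3)*7^(2/3)*c/7) + C3*airybi(-3^(1/3)*7^(2/3)*c/7), c)


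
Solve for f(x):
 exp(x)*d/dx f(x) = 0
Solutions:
 f(x) = C1


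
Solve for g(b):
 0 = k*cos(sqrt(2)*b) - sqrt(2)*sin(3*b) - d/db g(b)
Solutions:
 g(b) = C1 + sqrt(2)*k*sin(sqrt(2)*b)/2 + sqrt(2)*cos(3*b)/3


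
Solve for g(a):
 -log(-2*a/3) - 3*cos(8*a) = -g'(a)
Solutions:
 g(a) = C1 + a*log(-a) - a*log(3) - a + a*log(2) + 3*sin(8*a)/8


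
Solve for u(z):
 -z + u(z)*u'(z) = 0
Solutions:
 u(z) = -sqrt(C1 + z^2)
 u(z) = sqrt(C1 + z^2)


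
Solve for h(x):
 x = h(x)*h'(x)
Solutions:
 h(x) = -sqrt(C1 + x^2)
 h(x) = sqrt(C1 + x^2)


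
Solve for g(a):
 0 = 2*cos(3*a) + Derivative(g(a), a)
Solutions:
 g(a) = C1 - 2*sin(3*a)/3


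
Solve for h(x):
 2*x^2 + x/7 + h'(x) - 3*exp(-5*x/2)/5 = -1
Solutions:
 h(x) = C1 - 2*x^3/3 - x^2/14 - x - 6*exp(-5*x/2)/25


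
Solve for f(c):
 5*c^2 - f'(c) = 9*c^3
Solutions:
 f(c) = C1 - 9*c^4/4 + 5*c^3/3


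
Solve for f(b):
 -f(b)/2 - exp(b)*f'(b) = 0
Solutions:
 f(b) = C1*exp(exp(-b)/2)


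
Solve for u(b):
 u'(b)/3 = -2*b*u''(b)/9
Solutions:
 u(b) = C1 + C2/sqrt(b)


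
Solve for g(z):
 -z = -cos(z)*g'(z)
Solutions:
 g(z) = C1 + Integral(z/cos(z), z)


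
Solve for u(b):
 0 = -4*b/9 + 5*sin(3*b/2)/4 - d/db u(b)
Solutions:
 u(b) = C1 - 2*b^2/9 - 5*cos(3*b/2)/6


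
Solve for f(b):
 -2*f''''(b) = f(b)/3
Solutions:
 f(b) = (C1*sin(2^(1/4)*3^(3/4)*b/6) + C2*cos(2^(1/4)*3^(3/4)*b/6))*exp(-2^(1/4)*3^(3/4)*b/6) + (C3*sin(2^(1/4)*3^(3/4)*b/6) + C4*cos(2^(1/4)*3^(3/4)*b/6))*exp(2^(1/4)*3^(3/4)*b/6)


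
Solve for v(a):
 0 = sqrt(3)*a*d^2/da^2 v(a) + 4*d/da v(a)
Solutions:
 v(a) = C1 + C2*a^(1 - 4*sqrt(3)/3)


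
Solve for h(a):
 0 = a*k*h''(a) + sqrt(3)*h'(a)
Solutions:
 h(a) = C1 + a^(((re(k) - sqrt(3))*re(k) + im(k)^2)/(re(k)^2 + im(k)^2))*(C2*sin(sqrt(3)*log(a)*Abs(im(k))/(re(k)^2 + im(k)^2)) + C3*cos(sqrt(3)*log(a)*im(k)/(re(k)^2 + im(k)^2)))


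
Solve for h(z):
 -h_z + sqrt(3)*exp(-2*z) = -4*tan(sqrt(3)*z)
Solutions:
 h(z) = C1 + 2*sqrt(3)*log(tan(sqrt(3)*z)^2 + 1)/3 - sqrt(3)*exp(-2*z)/2


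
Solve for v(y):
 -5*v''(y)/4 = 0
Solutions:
 v(y) = C1 + C2*y


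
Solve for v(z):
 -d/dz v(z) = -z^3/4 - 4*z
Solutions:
 v(z) = C1 + z^4/16 + 2*z^2


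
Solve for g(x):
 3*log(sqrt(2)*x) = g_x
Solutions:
 g(x) = C1 + 3*x*log(x) - 3*x + 3*x*log(2)/2


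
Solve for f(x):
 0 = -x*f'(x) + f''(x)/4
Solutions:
 f(x) = C1 + C2*erfi(sqrt(2)*x)


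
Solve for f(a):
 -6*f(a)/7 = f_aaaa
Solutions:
 f(a) = (C1*sin(14^(3/4)*3^(1/4)*a/14) + C2*cos(14^(3/4)*3^(1/4)*a/14))*exp(-14^(3/4)*3^(1/4)*a/14) + (C3*sin(14^(3/4)*3^(1/4)*a/14) + C4*cos(14^(3/4)*3^(1/4)*a/14))*exp(14^(3/4)*3^(1/4)*a/14)


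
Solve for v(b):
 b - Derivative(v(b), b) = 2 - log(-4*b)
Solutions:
 v(b) = C1 + b^2/2 + b*log(-b) + b*(-3 + 2*log(2))


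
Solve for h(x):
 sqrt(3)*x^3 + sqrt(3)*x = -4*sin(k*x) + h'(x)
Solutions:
 h(x) = C1 + sqrt(3)*x^4/4 + sqrt(3)*x^2/2 - 4*cos(k*x)/k


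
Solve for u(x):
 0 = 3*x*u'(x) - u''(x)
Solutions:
 u(x) = C1 + C2*erfi(sqrt(6)*x/2)


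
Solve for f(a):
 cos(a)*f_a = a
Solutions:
 f(a) = C1 + Integral(a/cos(a), a)


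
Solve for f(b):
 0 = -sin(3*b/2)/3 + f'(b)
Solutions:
 f(b) = C1 - 2*cos(3*b/2)/9


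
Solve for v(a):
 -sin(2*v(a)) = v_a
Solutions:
 v(a) = pi - acos((-C1 - exp(4*a))/(C1 - exp(4*a)))/2
 v(a) = acos((-C1 - exp(4*a))/(C1 - exp(4*a)))/2


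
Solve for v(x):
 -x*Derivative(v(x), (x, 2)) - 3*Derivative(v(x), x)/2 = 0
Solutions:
 v(x) = C1 + C2/sqrt(x)


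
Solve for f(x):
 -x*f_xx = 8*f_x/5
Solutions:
 f(x) = C1 + C2/x^(3/5)


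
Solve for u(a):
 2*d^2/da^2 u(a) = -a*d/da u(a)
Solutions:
 u(a) = C1 + C2*erf(a/2)


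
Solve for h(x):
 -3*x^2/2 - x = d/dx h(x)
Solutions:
 h(x) = C1 - x^3/2 - x^2/2


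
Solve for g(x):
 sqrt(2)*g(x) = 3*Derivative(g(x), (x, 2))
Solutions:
 g(x) = C1*exp(-2^(1/4)*sqrt(3)*x/3) + C2*exp(2^(1/4)*sqrt(3)*x/3)


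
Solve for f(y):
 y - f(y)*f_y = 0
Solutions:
 f(y) = -sqrt(C1 + y^2)
 f(y) = sqrt(C1 + y^2)


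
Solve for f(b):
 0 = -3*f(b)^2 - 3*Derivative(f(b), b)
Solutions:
 f(b) = 1/(C1 + b)


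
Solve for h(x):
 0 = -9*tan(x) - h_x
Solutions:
 h(x) = C1 + 9*log(cos(x))


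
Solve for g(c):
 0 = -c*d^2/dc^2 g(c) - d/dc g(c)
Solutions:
 g(c) = C1 + C2*log(c)


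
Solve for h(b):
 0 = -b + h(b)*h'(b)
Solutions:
 h(b) = -sqrt(C1 + b^2)
 h(b) = sqrt(C1 + b^2)


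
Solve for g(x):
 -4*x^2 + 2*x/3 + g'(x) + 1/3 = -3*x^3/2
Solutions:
 g(x) = C1 - 3*x^4/8 + 4*x^3/3 - x^2/3 - x/3


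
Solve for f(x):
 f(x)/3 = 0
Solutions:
 f(x) = 0


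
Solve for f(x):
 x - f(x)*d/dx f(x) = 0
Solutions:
 f(x) = -sqrt(C1 + x^2)
 f(x) = sqrt(C1 + x^2)


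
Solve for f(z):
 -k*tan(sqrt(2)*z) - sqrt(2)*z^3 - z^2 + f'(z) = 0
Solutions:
 f(z) = C1 - sqrt(2)*k*log(cos(sqrt(2)*z))/2 + sqrt(2)*z^4/4 + z^3/3


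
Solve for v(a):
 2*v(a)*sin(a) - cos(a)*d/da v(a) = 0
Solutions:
 v(a) = C1/cos(a)^2


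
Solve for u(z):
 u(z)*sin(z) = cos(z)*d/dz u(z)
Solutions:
 u(z) = C1/cos(z)


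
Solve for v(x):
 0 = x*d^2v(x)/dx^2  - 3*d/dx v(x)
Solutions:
 v(x) = C1 + C2*x^4


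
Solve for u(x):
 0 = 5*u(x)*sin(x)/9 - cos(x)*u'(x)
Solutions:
 u(x) = C1/cos(x)^(5/9)


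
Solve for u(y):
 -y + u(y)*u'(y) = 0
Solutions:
 u(y) = -sqrt(C1 + y^2)
 u(y) = sqrt(C1 + y^2)


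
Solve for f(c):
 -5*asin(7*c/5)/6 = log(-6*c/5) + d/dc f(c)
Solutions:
 f(c) = C1 - c*log(-c) - 5*c*asin(7*c/5)/6 - c*log(6) + c + c*log(5) - 5*sqrt(25 - 49*c^2)/42


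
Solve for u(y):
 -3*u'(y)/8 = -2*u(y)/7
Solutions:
 u(y) = C1*exp(16*y/21)


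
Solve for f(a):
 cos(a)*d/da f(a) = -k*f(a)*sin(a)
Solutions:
 f(a) = C1*exp(k*log(cos(a)))


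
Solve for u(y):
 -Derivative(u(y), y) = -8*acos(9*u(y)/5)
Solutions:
 Integral(1/acos(9*_y/5), (_y, u(y))) = C1 + 8*y


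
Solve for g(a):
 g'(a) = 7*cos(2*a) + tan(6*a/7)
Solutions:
 g(a) = C1 - 7*log(cos(6*a/7))/6 + 7*sin(2*a)/2


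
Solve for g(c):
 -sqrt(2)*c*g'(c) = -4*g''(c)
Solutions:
 g(c) = C1 + C2*erfi(2^(3/4)*c/4)


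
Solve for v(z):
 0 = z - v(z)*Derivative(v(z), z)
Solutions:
 v(z) = -sqrt(C1 + z^2)
 v(z) = sqrt(C1 + z^2)


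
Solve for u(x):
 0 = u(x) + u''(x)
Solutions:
 u(x) = C1*sin(x) + C2*cos(x)


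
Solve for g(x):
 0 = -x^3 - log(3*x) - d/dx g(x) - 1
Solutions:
 g(x) = C1 - x^4/4 - x*log(x) - x*log(3)


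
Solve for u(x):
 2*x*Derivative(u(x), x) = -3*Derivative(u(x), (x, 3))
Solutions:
 u(x) = C1 + Integral(C2*airyai(-2^(1/3)*3^(2/3)*x/3) + C3*airybi(-2^(1/3)*3^(2/3)*x/3), x)


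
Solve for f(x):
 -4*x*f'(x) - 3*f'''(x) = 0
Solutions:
 f(x) = C1 + Integral(C2*airyai(-6^(2/3)*x/3) + C3*airybi(-6^(2/3)*x/3), x)


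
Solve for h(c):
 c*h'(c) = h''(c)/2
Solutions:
 h(c) = C1 + C2*erfi(c)


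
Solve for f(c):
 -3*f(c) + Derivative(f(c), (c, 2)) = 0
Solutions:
 f(c) = C1*exp(-sqrt(3)*c) + C2*exp(sqrt(3)*c)


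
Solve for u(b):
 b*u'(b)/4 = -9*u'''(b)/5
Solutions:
 u(b) = C1 + Integral(C2*airyai(-30^(1/3)*b/6) + C3*airybi(-30^(1/3)*b/6), b)


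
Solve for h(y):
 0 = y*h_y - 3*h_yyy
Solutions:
 h(y) = C1 + Integral(C2*airyai(3^(2/3)*y/3) + C3*airybi(3^(2/3)*y/3), y)


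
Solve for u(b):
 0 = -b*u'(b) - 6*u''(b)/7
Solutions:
 u(b) = C1 + C2*erf(sqrt(21)*b/6)


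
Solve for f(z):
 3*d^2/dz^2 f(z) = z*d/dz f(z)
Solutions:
 f(z) = C1 + C2*erfi(sqrt(6)*z/6)


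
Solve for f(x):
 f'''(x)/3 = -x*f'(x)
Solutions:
 f(x) = C1 + Integral(C2*airyai(-3^(1/3)*x) + C3*airybi(-3^(1/3)*x), x)


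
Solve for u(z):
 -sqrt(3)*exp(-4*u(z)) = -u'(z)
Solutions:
 u(z) = log(-I*(C1 + 4*sqrt(3)*z)^(1/4))
 u(z) = log(I*(C1 + 4*sqrt(3)*z)^(1/4))
 u(z) = log(-(C1 + 4*sqrt(3)*z)^(1/4))
 u(z) = log(C1 + 4*sqrt(3)*z)/4


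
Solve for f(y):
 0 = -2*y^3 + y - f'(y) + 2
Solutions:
 f(y) = C1 - y^4/2 + y^2/2 + 2*y


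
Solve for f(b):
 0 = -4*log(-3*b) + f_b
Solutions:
 f(b) = C1 + 4*b*log(-b) + 4*b*(-1 + log(3))


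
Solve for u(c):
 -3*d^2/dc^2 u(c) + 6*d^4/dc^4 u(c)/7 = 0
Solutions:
 u(c) = C1 + C2*c + C3*exp(-sqrt(14)*c/2) + C4*exp(sqrt(14)*c/2)


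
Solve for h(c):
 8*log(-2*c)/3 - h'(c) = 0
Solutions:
 h(c) = C1 + 8*c*log(-c)/3 + 8*c*(-1 + log(2))/3


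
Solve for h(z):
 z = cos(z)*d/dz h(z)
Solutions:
 h(z) = C1 + Integral(z/cos(z), z)


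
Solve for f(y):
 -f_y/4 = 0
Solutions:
 f(y) = C1


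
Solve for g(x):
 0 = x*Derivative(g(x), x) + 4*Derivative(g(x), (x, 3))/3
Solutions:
 g(x) = C1 + Integral(C2*airyai(-6^(1/3)*x/2) + C3*airybi(-6^(1/3)*x/2), x)


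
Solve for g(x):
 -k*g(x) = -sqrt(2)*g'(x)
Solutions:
 g(x) = C1*exp(sqrt(2)*k*x/2)


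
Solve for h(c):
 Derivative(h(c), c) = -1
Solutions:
 h(c) = C1 - c


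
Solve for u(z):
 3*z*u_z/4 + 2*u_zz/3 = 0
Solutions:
 u(z) = C1 + C2*erf(3*z/4)


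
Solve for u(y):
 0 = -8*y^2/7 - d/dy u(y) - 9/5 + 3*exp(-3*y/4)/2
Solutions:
 u(y) = C1 - 8*y^3/21 - 9*y/5 - 2*exp(-3*y/4)


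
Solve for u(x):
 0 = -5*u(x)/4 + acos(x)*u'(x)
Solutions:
 u(x) = C1*exp(5*Integral(1/acos(x), x)/4)


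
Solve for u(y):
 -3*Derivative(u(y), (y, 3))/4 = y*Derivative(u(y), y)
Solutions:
 u(y) = C1 + Integral(C2*airyai(-6^(2/3)*y/3) + C3*airybi(-6^(2/3)*y/3), y)


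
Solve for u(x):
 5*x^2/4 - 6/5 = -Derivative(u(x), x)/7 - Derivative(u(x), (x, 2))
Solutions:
 u(x) = C1 + C2*exp(-x/7) - 35*x^3/12 + 245*x^2/4 - 8491*x/10


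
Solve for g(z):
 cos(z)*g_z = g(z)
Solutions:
 g(z) = C1*sqrt(sin(z) + 1)/sqrt(sin(z) - 1)


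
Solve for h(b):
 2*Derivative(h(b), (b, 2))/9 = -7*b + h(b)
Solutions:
 h(b) = C1*exp(-3*sqrt(2)*b/2) + C2*exp(3*sqrt(2)*b/2) + 7*b


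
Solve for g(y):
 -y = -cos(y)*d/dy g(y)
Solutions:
 g(y) = C1 + Integral(y/cos(y), y)


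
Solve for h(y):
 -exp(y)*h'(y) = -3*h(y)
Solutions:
 h(y) = C1*exp(-3*exp(-y))


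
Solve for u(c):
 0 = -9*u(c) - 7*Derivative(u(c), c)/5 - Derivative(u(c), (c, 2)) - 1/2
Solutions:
 u(c) = (C1*sin(sqrt(851)*c/10) + C2*cos(sqrt(851)*c/10))*exp(-7*c/10) - 1/18


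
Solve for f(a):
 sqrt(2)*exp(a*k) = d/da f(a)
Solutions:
 f(a) = C1 + sqrt(2)*exp(a*k)/k


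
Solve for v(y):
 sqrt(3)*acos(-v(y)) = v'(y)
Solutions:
 Integral(1/acos(-_y), (_y, v(y))) = C1 + sqrt(3)*y


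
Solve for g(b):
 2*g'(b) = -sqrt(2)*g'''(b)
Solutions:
 g(b) = C1 + C2*sin(2^(1/4)*b) + C3*cos(2^(1/4)*b)


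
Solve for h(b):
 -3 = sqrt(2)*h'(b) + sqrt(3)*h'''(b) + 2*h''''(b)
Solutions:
 h(b) = C1 + C2*exp(b*(-2*sqrt(3) + 3^(2/3)/(sqrt(3) + 18*sqrt(2) + sqrt(-3 + (sqrt(3) + 18*sqrt(2))^2))^(1/3) + 3^(1/3)*(sqrt(3) + 18*sqrt(2) + sqrt(-3 + (sqrt(3) + 18*sqrt(2))^2))^(1/3))/12)*sin(3^(1/6)*b*(-3^(2/3)*(sqrt(3) + 18*sqrt(2) + sqrt(-3 + (sqrt(3) + 18*sqrt(2))^2))^(1/3) + 3/(sqrt(3) + 18*sqrt(2) + sqrt(-3 + (sqrt(3) + 18*sqrt(2))^2))^(1/3))/12) + C3*exp(b*(-2*sqrt(3) + 3^(2/3)/(sqrt(3) + 18*sqrt(2) + sqrt(-3 + (sqrt(3) + 18*sqrt(2))^2))^(1/3) + 3^(1/3)*(sqrt(3) + 18*sqrt(2) + sqrt(-3 + (sqrt(3) + 18*sqrt(2))^2))^(1/3))/12)*cos(3^(1/6)*b*(-3^(2/3)*(sqrt(3) + 18*sqrt(2) + sqrt(-3 + (sqrt(3) + 18*sqrt(2))^2))^(1/3) + 3/(sqrt(3) + 18*sqrt(2) + sqrt(-3 + (sqrt(3) + 18*sqrt(2))^2))^(1/3))/12) + C4*exp(-b*(3^(2/3)/(sqrt(3) + 18*sqrt(2) + sqrt(-3 + (sqrt(3) + 18*sqrt(2))^2))^(1/3) + sqrt(3) + 3^(1/3)*(sqrt(3) + 18*sqrt(2) + sqrt(-3 + (sqrt(3) + 18*sqrt(2))^2))^(1/3))/6) - 3*sqrt(2)*b/2


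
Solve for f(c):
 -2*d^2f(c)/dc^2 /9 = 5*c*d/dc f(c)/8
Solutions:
 f(c) = C1 + C2*erf(3*sqrt(10)*c/8)


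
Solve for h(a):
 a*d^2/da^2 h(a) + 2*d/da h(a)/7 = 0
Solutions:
 h(a) = C1 + C2*a^(5/7)


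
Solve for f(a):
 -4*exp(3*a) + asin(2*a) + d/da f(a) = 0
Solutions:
 f(a) = C1 - a*asin(2*a) - sqrt(1 - 4*a^2)/2 + 4*exp(3*a)/3


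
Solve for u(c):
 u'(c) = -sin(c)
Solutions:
 u(c) = C1 + cos(c)


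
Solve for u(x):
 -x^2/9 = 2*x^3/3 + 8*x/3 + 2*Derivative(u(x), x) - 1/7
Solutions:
 u(x) = C1 - x^4/12 - x^3/54 - 2*x^2/3 + x/14


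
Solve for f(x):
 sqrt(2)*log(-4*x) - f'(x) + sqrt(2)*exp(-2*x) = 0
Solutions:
 f(x) = C1 + sqrt(2)*x*log(-x) + sqrt(2)*x*(-1 + 2*log(2)) - sqrt(2)*exp(-2*x)/2


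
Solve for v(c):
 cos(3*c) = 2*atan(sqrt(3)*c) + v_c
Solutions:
 v(c) = C1 - 2*c*atan(sqrt(3)*c) + sqrt(3)*log(3*c^2 + 1)/3 + sin(3*c)/3


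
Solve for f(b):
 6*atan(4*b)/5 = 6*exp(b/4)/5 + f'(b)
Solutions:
 f(b) = C1 + 6*b*atan(4*b)/5 - 24*exp(b/4)/5 - 3*log(16*b^2 + 1)/20


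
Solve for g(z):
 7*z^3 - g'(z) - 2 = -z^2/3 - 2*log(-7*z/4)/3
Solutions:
 g(z) = C1 + 7*z^4/4 + z^3/9 + 2*z*log(-z)/3 + z*(-8/3 - 2*log(2) + 2*log(14)/3)


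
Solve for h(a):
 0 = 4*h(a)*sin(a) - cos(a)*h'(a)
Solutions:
 h(a) = C1/cos(a)^4


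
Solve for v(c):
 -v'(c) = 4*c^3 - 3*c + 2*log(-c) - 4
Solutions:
 v(c) = C1 - c^4 + 3*c^2/2 - 2*c*log(-c) + 6*c


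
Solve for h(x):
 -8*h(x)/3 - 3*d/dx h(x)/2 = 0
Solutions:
 h(x) = C1*exp(-16*x/9)


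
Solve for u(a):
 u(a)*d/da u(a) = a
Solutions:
 u(a) = -sqrt(C1 + a^2)
 u(a) = sqrt(C1 + a^2)


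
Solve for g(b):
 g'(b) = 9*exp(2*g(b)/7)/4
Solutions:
 g(b) = 7*log(-sqrt(-1/(C1 + 9*b))) + 7*log(14)/2
 g(b) = 7*log(-1/(C1 + 9*b))/2 + 7*log(14)/2


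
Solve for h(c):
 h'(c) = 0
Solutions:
 h(c) = C1


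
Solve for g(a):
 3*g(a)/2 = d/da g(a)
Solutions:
 g(a) = C1*exp(3*a/2)


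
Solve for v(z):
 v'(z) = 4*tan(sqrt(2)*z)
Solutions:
 v(z) = C1 - 2*sqrt(2)*log(cos(sqrt(2)*z))


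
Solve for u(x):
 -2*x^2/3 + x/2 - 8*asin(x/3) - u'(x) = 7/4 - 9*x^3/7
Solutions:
 u(x) = C1 + 9*x^4/28 - 2*x^3/9 + x^2/4 - 8*x*asin(x/3) - 7*x/4 - 8*sqrt(9 - x^2)


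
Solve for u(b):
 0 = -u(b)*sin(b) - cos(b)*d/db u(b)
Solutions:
 u(b) = C1*cos(b)


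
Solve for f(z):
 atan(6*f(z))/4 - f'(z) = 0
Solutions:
 Integral(1/atan(6*_y), (_y, f(z))) = C1 + z/4


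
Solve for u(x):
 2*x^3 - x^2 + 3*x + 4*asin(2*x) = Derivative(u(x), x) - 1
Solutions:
 u(x) = C1 + x^4/2 - x^3/3 + 3*x^2/2 + 4*x*asin(2*x) + x + 2*sqrt(1 - 4*x^2)


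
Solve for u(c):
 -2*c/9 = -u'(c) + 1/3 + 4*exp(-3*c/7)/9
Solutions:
 u(c) = C1 + c^2/9 + c/3 - 28*exp(-3*c/7)/27


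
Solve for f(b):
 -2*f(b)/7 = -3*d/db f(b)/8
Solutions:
 f(b) = C1*exp(16*b/21)


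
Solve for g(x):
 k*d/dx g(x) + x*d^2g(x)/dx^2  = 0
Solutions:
 g(x) = C1 + x^(1 - re(k))*(C2*sin(log(x)*Abs(im(k))) + C3*cos(log(x)*im(k)))


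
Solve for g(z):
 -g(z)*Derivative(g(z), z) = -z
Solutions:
 g(z) = -sqrt(C1 + z^2)
 g(z) = sqrt(C1 + z^2)


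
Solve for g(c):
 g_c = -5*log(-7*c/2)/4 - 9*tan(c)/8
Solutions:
 g(c) = C1 - 5*c*log(-c)/4 - 5*c*log(7)/4 + 5*c*log(2)/4 + 5*c/4 + 9*log(cos(c))/8


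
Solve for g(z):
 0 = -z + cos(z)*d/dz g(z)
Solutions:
 g(z) = C1 + Integral(z/cos(z), z)


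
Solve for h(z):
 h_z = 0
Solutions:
 h(z) = C1


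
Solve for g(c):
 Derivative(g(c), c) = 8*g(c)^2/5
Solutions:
 g(c) = -5/(C1 + 8*c)


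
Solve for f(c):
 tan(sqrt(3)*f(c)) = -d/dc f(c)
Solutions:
 f(c) = sqrt(3)*(pi - asin(C1*exp(-sqrt(3)*c)))/3
 f(c) = sqrt(3)*asin(C1*exp(-sqrt(3)*c))/3


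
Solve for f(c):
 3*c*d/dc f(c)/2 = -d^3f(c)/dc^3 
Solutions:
 f(c) = C1 + Integral(C2*airyai(-2^(2/3)*3^(1/3)*c/2) + C3*airybi(-2^(2/3)*3^(1/3)*c/2), c)


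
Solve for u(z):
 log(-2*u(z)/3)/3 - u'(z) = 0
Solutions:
 -3*Integral(1/(log(-_y) - log(3) + log(2)), (_y, u(z))) = C1 - z


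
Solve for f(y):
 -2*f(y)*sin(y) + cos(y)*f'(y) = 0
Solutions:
 f(y) = C1/cos(y)^2


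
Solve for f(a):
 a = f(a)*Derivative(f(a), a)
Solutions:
 f(a) = -sqrt(C1 + a^2)
 f(a) = sqrt(C1 + a^2)


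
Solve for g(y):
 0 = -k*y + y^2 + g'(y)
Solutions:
 g(y) = C1 + k*y^2/2 - y^3/3


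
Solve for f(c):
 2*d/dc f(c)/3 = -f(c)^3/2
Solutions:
 f(c) = -sqrt(2)*sqrt(-1/(C1 - 3*c))
 f(c) = sqrt(2)*sqrt(-1/(C1 - 3*c))


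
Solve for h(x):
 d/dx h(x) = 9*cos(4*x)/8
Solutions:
 h(x) = C1 + 9*sin(4*x)/32


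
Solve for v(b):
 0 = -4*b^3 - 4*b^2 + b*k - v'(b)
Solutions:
 v(b) = C1 - b^4 - 4*b^3/3 + b^2*k/2


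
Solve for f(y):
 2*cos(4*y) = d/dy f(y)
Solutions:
 f(y) = C1 + sin(4*y)/2


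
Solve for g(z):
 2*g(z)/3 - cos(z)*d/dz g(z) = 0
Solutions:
 g(z) = C1*(sin(z) + 1)^(1/3)/(sin(z) - 1)^(1/3)


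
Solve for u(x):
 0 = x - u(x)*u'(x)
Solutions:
 u(x) = -sqrt(C1 + x^2)
 u(x) = sqrt(C1 + x^2)


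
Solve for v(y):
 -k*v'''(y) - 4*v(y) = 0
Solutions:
 v(y) = C1*exp(2^(2/3)*y*(-1/k)^(1/3)) + C2*exp(2^(2/3)*y*(-1/k)^(1/3)*(-1 + sqrt(3)*I)/2) + C3*exp(-2^(2/3)*y*(-1/k)^(1/3)*(1 + sqrt(3)*I)/2)


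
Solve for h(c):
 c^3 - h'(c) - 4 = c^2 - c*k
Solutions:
 h(c) = C1 + c^4/4 - c^3/3 + c^2*k/2 - 4*c


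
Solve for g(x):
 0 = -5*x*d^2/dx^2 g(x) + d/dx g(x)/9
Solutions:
 g(x) = C1 + C2*x^(46/45)


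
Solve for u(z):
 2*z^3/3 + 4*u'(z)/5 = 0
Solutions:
 u(z) = C1 - 5*z^4/24


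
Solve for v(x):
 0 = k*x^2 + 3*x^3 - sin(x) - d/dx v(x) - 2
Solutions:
 v(x) = C1 + k*x^3/3 + 3*x^4/4 - 2*x + cos(x)


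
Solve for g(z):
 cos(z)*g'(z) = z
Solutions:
 g(z) = C1 + Integral(z/cos(z), z)


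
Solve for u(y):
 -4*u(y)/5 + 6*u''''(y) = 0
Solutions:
 u(y) = C1*exp(-15^(3/4)*2^(1/4)*y/15) + C2*exp(15^(3/4)*2^(1/4)*y/15) + C3*sin(15^(3/4)*2^(1/4)*y/15) + C4*cos(15^(3/4)*2^(1/4)*y/15)


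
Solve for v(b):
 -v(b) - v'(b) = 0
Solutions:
 v(b) = C1*exp(-b)


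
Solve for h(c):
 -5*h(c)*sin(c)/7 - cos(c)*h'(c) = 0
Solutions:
 h(c) = C1*cos(c)^(5/7)


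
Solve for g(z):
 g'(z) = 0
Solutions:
 g(z) = C1


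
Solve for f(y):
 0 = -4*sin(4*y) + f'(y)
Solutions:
 f(y) = C1 - cos(4*y)


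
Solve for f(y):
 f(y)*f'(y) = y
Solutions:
 f(y) = -sqrt(C1 + y^2)
 f(y) = sqrt(C1 + y^2)


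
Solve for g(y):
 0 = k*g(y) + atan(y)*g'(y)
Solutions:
 g(y) = C1*exp(-k*Integral(1/atan(y), y))


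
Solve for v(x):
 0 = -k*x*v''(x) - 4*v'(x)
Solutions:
 v(x) = C1 + x^(((re(k) - 4)*re(k) + im(k)^2)/(re(k)^2 + im(k)^2))*(C2*sin(4*log(x)*Abs(im(k))/(re(k)^2 + im(k)^2)) + C3*cos(4*log(x)*im(k)/(re(k)^2 + im(k)^2)))
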